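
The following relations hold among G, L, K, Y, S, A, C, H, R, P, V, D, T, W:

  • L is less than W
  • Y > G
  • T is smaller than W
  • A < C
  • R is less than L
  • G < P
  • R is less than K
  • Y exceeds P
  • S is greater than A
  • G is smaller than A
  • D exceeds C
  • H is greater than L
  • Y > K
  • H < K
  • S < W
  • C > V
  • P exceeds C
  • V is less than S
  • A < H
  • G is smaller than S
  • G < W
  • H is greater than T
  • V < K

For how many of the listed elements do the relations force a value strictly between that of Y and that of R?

3

The relations place R below Y. An element lies strictly between them when it is forced above R and also forced below Y.
Above R: {L, H, W, K}. Below Y: {G, V, T, L, A, C, H, P, K}.
Intersection: {L, H, K} — 3.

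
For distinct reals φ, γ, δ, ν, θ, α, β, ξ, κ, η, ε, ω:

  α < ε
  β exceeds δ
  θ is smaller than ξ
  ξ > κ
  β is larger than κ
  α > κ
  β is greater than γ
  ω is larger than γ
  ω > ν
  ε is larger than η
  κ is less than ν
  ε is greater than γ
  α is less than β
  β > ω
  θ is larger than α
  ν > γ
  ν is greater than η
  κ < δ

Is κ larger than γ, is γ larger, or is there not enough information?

Following every chain through κ: above κ we get α, θ, δ, ξ, ε, ν, ω, β.
γ is not reached, and no chain runs the other way from γ to κ.
So the given relations leave the order of κ and γ undetermined.

undetermined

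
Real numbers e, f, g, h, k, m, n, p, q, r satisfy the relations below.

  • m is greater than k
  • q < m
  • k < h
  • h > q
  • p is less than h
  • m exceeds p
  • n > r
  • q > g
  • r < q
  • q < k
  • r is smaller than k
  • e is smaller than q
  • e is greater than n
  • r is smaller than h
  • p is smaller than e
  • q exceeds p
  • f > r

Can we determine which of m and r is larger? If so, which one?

m

r < n and n < e give r < e.
Then e < q extends the chain to q.
With q < k: r < n < e < q < k.
Then k < m extends the chain to m.
So m is larger.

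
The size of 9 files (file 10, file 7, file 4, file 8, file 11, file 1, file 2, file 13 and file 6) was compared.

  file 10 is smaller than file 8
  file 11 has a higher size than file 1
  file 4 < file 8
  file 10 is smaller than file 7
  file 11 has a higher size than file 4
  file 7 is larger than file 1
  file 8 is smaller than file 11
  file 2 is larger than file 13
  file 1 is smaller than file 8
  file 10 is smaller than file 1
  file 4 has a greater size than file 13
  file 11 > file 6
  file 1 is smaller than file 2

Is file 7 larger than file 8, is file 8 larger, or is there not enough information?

undetermined

Following every chain through file 8: above file 8 we get file 11; below file 8 we get file 10, file 13, file 1, file 4.
file 7 is not reached, and no chain runs the other way from file 7 to file 8.
So the given relations leave the order of file 8 and file 7 undetermined.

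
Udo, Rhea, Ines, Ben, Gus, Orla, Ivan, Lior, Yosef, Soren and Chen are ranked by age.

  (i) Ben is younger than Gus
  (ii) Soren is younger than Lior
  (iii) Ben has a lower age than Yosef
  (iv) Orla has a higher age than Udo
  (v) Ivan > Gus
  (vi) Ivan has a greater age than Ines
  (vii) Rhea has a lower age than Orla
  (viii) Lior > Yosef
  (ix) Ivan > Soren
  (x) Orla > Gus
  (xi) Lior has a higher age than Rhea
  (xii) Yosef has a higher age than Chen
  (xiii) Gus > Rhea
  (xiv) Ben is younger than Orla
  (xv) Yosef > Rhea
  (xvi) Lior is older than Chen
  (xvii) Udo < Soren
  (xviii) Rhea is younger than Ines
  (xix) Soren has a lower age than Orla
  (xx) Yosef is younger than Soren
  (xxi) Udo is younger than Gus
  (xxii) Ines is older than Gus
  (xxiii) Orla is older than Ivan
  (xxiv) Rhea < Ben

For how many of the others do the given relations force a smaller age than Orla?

9

The elements the relations force below Orla are Udo, Rhea, Ben, Chen, Yosef, Gus, Soren, Ines, Ivan — no chain reaches any other.
That is 9.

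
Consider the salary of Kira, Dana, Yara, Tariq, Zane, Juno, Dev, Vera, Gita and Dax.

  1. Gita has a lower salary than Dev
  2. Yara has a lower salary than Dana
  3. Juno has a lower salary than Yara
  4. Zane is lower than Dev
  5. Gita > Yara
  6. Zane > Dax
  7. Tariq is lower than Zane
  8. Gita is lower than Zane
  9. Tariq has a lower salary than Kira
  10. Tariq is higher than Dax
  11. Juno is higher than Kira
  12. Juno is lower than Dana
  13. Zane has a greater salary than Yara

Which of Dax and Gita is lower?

Dax

Chaining the given relations: Dax < Tariq < Kira < Juno < Yara < Gita.
So Dax < Gita; Dax is the lower of the two.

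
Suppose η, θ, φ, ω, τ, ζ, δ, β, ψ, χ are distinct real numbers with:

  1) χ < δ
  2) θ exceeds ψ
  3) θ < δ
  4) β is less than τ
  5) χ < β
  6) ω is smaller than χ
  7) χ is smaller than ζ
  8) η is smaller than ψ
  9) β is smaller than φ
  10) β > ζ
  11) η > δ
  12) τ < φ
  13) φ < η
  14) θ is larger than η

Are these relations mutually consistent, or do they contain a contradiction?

We have δ < η stated directly, yet also η < ψ < θ < δ by chaining the others — so η < δ. Contradiction.

inconsistent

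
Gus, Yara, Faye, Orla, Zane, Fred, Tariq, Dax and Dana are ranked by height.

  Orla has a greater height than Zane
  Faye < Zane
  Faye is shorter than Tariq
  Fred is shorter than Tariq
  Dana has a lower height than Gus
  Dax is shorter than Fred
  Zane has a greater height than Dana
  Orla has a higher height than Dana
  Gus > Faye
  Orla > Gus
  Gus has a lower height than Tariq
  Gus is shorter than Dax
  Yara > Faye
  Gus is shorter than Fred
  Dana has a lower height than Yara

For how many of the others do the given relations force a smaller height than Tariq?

From Tariq the given relations immediately reach Faye, Gus, Fred.
From those, Dana, Dax — 5 in total.
No other element is forced below Tariq by the given relations, so the count is 5.

5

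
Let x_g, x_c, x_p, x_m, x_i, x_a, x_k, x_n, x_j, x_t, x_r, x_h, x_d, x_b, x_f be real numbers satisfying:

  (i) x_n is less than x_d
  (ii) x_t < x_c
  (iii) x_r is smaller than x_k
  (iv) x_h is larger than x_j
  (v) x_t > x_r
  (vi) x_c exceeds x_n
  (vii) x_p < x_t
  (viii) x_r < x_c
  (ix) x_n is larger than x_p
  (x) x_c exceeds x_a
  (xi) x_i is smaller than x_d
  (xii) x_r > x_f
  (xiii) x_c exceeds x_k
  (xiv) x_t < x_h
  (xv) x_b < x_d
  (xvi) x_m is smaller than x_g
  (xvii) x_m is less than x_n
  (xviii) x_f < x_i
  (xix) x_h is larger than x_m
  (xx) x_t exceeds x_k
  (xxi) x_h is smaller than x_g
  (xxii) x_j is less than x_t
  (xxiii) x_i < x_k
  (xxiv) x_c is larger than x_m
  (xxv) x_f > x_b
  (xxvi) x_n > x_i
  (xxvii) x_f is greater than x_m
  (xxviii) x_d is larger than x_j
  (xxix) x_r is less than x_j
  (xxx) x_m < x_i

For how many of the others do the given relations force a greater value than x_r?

From x_r the given relations immediately reach x_j, x_k, x_t, x_c.
From those, x_h, x_d — 6 in total.
From those, x_g — 7 in total.
Nothing else is reachable above x_r; 7 in all.

7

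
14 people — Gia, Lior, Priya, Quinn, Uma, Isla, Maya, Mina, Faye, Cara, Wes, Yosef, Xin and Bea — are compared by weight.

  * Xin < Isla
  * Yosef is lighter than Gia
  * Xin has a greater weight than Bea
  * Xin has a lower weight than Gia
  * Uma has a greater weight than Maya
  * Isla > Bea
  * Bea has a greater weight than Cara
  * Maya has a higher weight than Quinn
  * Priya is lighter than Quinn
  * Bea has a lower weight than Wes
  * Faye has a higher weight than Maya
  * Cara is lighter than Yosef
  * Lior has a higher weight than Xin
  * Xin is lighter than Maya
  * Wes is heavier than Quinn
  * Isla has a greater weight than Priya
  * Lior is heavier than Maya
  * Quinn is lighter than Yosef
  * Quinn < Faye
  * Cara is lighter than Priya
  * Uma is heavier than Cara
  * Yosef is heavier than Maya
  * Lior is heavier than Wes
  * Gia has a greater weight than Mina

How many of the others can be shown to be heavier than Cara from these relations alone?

The elements the relations force above Cara are Bea, Xin, Priya, Isla, Quinn, Maya, Wes, Uma, Yosef, Faye, Gia, Lior — no chain reaches any other.
That is 12.

12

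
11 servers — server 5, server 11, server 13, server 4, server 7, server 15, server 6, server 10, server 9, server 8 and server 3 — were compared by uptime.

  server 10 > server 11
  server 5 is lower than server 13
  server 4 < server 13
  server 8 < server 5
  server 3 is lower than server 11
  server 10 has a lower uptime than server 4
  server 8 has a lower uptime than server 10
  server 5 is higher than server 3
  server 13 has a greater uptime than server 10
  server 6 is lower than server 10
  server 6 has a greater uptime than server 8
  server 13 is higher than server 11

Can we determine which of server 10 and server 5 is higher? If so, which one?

undetermined

Following every chain through server 5: above server 5 we get server 13; below server 5 we get server 3, server 8.
server 10 is not reached, and no chain runs the other way from server 10 to server 5.
So the given relations leave the order of server 5 and server 10 undetermined.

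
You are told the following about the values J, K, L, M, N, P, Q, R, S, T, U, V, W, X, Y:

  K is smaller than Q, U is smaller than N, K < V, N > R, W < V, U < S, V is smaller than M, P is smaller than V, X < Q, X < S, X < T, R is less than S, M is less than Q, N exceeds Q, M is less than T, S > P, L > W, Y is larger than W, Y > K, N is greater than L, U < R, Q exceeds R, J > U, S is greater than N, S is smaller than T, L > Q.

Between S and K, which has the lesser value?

K

The relevant relations are K < V; V < M; M < Q; Q < L; L < N; N < S.
Together: K < V < M < Q < L < N < S.
So K < S; K is the smaller of the two.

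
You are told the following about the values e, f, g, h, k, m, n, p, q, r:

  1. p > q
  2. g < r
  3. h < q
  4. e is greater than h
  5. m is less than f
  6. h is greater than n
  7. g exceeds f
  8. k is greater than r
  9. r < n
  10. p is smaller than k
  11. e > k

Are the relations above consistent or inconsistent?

consistent

The single ordering m < f < g < r < n < h < q < p < k < e satisfies every listed relation, so no contradiction arises.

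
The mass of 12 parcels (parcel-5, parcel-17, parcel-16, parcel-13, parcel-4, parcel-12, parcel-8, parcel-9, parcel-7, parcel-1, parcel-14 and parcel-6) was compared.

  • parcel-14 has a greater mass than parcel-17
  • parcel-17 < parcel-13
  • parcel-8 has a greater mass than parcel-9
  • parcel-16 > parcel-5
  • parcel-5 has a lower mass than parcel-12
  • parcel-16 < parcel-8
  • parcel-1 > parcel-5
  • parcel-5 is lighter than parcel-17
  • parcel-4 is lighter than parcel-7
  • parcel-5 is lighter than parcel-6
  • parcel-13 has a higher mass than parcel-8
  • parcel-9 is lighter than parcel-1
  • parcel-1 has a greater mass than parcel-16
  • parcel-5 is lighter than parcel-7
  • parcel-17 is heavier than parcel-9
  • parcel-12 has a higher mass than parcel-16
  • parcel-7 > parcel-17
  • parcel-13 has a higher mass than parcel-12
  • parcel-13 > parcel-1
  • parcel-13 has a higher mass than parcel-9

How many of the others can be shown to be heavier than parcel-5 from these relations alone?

9

Directly above parcel-5: parcel-16, parcel-6, parcel-12, parcel-17, parcel-7, parcel-1.
One step further: parcel-8, parcel-13, parcel-14 (9 so far).
No other element is forced above parcel-5 by the given relations, so the count is 9.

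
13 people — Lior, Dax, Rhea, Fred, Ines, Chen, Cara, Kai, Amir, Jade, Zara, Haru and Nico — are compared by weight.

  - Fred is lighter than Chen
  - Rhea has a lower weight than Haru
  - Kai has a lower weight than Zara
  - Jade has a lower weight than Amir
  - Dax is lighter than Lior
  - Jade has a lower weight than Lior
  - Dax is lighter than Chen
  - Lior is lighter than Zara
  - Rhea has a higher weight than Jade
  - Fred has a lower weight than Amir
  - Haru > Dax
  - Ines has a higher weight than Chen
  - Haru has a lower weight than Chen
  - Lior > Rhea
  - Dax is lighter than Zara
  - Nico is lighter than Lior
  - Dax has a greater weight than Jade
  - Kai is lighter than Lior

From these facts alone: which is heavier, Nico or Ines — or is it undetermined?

Following every chain through Nico: above Nico we get Lior, Zara.
Ines is not reached, and no chain runs the other way from Ines to Nico.
So the given relations leave the order of Nico and Ines undetermined.

undetermined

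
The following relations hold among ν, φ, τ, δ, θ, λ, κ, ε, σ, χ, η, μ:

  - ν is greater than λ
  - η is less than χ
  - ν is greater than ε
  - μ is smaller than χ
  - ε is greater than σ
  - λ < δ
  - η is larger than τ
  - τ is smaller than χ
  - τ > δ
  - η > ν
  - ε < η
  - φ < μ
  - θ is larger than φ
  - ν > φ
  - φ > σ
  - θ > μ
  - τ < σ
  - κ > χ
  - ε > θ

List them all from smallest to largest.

λ < δ < τ < σ < φ < μ < θ < ε < ν < η < χ < κ

Each adjacent pair is fixed by a given relation: λ < δ; δ < τ; τ < σ; σ < φ; φ < μ; μ < θ; θ < ε; ε < ν; ν < η; η < χ; χ < κ. Chaining them end to end gives the full order.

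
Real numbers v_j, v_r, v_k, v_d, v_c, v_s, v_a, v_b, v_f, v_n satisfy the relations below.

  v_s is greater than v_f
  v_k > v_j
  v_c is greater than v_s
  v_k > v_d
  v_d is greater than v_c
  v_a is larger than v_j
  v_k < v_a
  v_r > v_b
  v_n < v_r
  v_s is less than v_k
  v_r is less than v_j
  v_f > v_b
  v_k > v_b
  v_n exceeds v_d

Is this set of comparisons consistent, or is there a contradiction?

The single ordering v_b < v_f < v_s < v_c < v_d < v_n < v_r < v_j < v_k < v_a satisfies every listed relation, so no contradiction arises.

consistent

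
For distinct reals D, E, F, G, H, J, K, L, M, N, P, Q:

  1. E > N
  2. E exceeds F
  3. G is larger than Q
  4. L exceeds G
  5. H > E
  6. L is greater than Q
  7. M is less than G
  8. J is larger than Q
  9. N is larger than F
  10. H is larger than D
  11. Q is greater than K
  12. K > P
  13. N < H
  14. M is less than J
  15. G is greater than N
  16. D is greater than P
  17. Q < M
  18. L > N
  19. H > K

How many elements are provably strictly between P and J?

3

The relations place P below J. An element lies strictly between them when it is forced above P and also forced below J.
Above P: {K, D, Q, M, G, H, L}. Below J: {K, Q, M}.
Intersection: {K, Q, M} — 3.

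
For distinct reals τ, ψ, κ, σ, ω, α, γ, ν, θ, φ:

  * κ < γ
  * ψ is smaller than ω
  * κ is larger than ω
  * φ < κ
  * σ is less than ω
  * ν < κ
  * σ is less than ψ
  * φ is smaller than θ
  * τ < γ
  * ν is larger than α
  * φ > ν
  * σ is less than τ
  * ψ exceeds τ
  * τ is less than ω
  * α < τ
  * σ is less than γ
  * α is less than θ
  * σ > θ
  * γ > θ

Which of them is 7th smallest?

ψ

Chaining the given pairs: α < ν < φ < θ < σ < τ < ψ < ω < κ < γ.
The 7th smallest is ψ.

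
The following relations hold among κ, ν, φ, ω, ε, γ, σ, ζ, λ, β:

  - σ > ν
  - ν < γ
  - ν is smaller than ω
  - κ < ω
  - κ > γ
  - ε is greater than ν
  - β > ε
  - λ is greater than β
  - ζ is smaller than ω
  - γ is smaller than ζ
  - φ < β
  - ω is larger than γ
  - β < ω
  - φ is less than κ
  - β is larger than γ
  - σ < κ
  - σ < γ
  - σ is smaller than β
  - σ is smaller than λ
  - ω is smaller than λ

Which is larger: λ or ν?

λ

The relevant relations are ν < σ; σ < γ; γ < β; β < ω; ω < λ.
Chaining these gives ν < σ < γ < β < ω < λ.
So ν < λ; λ is the larger of the two.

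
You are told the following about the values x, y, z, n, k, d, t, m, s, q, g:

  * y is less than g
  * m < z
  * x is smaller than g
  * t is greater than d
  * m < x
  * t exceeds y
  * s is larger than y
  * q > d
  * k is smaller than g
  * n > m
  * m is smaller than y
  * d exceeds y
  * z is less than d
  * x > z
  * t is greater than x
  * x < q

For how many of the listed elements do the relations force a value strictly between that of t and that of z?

2

Chaining upward from z reaches: d, x, q, g.
Chaining downward from t reaches: m, y, d, x.
Strictly between z and t are those in both lists: d, x — 2 elements.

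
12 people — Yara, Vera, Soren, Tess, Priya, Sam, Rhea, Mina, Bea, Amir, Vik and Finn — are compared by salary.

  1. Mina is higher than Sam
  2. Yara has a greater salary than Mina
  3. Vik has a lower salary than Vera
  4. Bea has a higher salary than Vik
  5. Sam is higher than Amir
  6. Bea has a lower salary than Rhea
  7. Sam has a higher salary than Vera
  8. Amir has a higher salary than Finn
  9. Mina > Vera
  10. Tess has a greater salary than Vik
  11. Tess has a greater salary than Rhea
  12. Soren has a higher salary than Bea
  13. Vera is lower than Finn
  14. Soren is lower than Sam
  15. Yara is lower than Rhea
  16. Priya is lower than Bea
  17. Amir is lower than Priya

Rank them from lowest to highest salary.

Nothing is placed below Vik, so it is least; from there Vik < Vera; Vera < Finn; Finn < Amir; Amir < Priya; Priya < Bea; Bea < Soren; Soren < Sam; Sam < Mina; Mina < Yara; Yara < Rhea; Rhea < Tess, each given directly.

Vik < Vera < Finn < Amir < Priya < Bea < Soren < Sam < Mina < Yara < Rhea < Tess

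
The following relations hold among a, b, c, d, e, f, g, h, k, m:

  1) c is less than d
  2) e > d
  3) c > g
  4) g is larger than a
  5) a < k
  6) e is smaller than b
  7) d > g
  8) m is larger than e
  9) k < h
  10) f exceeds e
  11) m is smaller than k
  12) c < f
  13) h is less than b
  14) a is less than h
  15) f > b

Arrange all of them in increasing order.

Each adjacent pair is fixed by a given relation: a < g; g < c; c < d; d < e; e < m; m < k; k < h; h < b; b < f. Chaining them end to end gives the full order.

a < g < c < d < e < m < k < h < b < f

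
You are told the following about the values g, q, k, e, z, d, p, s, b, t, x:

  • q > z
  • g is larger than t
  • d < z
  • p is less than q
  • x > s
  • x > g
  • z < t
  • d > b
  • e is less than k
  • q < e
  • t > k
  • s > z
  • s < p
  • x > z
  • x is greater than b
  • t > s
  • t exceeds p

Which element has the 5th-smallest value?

Piecing the relations together gives one ordering: b < d < z < s < p < q < e < k < t < g < x.
Counting 5 from the smallest end gives p.

p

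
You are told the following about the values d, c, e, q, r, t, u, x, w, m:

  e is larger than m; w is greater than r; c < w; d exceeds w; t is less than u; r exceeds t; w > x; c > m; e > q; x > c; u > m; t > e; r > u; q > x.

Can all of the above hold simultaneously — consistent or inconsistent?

consistent

Every relation is compatible with m < c < x < q < e < t < u < r < w < d; the set is consistent.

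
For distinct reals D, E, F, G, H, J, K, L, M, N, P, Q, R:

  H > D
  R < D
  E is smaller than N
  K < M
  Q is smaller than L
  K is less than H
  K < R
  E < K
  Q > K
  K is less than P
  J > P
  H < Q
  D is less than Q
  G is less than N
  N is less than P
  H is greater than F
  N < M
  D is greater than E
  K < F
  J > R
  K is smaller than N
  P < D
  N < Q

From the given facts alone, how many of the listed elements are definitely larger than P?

The elements the relations force above P are D, H, Q, L, J — no chain reaches any other.
That is 5.

5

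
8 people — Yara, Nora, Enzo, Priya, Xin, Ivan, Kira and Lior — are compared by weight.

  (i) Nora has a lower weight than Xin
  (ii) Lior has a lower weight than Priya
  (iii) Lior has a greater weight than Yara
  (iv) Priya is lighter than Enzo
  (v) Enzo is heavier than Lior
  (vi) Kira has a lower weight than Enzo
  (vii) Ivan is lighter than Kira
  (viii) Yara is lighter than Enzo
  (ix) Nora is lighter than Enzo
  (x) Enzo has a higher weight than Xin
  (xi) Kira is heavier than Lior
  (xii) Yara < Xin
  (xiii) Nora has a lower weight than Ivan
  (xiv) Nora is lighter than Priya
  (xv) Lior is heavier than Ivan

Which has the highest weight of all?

Enzo

Yara is not greatest since Yara < Enzo; Nora is not greatest since Nora < Ivan; Ivan is not greatest since Ivan < Lior; Lior is not greatest since Lior < Priya; Priya is not greatest since Priya < Enzo; Kira is not greatest since Kira < Enzo; Xin is not greatest since Xin < Enzo.
Only Enzo has nothing above it, so Enzo is the highest weight.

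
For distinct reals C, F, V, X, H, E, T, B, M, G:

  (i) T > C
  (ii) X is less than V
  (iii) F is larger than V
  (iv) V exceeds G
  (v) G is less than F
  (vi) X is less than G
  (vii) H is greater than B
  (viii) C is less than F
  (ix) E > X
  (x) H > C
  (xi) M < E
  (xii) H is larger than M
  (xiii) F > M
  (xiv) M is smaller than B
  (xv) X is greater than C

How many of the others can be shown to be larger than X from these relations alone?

The elements the relations force above X are E, G, V, F — no chain reaches any other.
That is 4.

4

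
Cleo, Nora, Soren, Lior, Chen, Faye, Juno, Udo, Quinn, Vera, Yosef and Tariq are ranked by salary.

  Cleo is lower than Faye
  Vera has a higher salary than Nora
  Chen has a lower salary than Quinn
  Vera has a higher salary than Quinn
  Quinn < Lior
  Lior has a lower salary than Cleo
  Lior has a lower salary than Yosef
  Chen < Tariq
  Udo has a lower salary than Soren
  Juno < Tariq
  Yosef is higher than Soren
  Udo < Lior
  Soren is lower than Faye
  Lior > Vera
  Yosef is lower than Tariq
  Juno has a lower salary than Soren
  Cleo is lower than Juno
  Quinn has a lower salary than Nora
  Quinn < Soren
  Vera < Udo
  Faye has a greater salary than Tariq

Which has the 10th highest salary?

Nora

The consecutive relations fix a unique order: Chen < Quinn < Nora < Vera < Udo < Lior < Cleo < Juno < Soren < Yosef < Tariq < Faye.
The 10th largest is Nora.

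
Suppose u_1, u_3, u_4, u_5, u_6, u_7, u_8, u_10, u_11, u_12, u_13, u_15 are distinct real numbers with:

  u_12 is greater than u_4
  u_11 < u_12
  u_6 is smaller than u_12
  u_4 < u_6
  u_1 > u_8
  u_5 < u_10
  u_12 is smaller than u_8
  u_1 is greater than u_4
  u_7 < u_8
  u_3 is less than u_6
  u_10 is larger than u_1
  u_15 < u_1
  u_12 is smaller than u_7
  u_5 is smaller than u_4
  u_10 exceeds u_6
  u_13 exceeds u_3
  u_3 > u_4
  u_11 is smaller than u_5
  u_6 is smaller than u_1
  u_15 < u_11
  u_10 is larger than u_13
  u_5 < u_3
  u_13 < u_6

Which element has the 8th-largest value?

u_3

Piecing the relations together gives one ordering: u_15 < u_11 < u_5 < u_4 < u_3 < u_13 < u_6 < u_12 < u_7 < u_8 < u_1 < u_10.
Counting 8 from the largest end gives u_3.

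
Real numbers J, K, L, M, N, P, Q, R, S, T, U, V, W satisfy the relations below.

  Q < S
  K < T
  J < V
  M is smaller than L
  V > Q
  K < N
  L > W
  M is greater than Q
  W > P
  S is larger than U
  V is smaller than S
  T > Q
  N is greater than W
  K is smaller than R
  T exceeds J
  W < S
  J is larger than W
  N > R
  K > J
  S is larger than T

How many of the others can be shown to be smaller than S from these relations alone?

8

Directly below S: Q, U, W, V, T.
One step further: P, J, K (8 so far).
Nothing else is reachable below S; 8 in all.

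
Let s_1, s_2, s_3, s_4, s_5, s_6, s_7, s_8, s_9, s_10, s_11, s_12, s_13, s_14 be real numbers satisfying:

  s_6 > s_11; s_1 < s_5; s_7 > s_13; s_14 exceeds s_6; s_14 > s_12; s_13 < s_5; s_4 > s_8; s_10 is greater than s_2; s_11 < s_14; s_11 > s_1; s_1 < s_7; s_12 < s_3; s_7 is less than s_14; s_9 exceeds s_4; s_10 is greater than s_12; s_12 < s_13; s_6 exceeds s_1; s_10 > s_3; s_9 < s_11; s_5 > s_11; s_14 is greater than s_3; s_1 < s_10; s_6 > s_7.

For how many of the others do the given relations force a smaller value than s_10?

The elements the relations force below s_10 are s_2, s_12, s_1, s_3 — no chain reaches any other.
That is 4.

4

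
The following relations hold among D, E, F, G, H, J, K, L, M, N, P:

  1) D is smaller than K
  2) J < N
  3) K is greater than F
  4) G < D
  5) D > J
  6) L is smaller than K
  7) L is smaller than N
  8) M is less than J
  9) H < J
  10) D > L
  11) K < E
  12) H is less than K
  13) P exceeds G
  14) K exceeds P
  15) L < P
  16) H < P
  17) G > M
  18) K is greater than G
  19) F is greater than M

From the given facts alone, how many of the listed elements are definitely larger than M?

Directly above M: G, F, J.
One step further: P, D, K, N (7 so far).
One step further: E (8 so far).
Nothing else is reachable above M; 8 in all.

8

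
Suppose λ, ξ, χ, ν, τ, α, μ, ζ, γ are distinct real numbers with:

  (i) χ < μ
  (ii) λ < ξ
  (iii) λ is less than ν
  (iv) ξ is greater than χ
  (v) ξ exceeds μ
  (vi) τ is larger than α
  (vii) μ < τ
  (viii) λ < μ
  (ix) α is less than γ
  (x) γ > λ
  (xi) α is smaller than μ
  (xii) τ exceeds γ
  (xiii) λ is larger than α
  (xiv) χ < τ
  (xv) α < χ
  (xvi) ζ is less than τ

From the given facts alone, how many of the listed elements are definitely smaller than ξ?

From ξ the given relations immediately reach λ, χ, μ.
From those, α — 4 in total.
Nothing else is reachable below ξ; 4 in all.

4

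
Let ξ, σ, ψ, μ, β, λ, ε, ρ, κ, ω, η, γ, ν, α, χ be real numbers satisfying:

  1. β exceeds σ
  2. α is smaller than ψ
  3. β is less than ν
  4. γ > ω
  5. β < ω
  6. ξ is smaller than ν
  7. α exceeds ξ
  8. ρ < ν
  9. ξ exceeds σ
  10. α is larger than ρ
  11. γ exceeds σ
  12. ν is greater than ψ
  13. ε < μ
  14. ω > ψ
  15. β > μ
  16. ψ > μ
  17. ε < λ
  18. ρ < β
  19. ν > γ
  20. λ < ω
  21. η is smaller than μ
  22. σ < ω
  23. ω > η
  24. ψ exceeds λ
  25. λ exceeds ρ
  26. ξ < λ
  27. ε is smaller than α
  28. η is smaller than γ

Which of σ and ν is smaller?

σ < ξ and ξ < λ give σ < λ.
Then λ < ψ extends the chain to ψ.
Then ψ < ω extends the chain to ω.
With ω < γ: σ < ξ < λ < ψ < ω < γ.
With γ < ν: σ < ξ < λ < ψ < ω < γ < ν.
So σ < ν; σ is the smaller of the two.

σ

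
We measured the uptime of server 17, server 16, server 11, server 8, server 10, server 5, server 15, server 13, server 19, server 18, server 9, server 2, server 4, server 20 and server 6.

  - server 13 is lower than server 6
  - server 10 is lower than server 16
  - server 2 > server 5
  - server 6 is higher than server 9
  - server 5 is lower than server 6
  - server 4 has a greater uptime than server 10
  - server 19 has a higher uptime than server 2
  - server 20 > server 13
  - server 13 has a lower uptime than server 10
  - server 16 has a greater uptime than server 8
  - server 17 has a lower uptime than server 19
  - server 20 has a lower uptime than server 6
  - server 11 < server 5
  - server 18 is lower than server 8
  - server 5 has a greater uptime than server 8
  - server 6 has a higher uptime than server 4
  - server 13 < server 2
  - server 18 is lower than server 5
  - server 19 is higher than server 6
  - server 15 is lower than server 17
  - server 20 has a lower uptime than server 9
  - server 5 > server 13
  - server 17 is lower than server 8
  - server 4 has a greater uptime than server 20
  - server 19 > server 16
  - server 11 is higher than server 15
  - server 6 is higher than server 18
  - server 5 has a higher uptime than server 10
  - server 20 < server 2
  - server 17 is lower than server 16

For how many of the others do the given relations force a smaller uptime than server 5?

7

Directly below server 5: server 18, server 13, server 8, server 10, server 11.
One step further: server 15, server 17 (7 so far).
Nothing else is reachable below server 5; 7 in all.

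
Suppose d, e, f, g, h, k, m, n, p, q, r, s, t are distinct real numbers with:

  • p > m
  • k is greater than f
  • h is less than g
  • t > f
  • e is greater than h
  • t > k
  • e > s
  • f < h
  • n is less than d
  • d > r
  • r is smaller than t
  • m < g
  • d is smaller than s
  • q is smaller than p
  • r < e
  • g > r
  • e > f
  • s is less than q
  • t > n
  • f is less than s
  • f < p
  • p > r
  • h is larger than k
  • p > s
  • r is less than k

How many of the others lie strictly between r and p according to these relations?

3

Chaining upward from r reaches: k, t, d, s, q, h, e, g.
Chaining downward from p reaches: f, n, m, d, s, q.
Strictly between r and p are those in both lists: d, s, q — 3 elements.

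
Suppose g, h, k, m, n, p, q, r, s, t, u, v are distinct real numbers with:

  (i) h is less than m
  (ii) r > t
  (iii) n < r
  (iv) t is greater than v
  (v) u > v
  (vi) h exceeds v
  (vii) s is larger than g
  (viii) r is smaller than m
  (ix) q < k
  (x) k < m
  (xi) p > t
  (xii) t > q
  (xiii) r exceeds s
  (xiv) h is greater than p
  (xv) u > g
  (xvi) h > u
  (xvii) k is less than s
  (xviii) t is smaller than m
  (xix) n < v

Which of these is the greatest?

m

Chaining downward from m: directly below it, k, t, r, h; then q, n, v, p, s, u; then g.
That covers every other element, and nothing is given above m, so m is the greatest.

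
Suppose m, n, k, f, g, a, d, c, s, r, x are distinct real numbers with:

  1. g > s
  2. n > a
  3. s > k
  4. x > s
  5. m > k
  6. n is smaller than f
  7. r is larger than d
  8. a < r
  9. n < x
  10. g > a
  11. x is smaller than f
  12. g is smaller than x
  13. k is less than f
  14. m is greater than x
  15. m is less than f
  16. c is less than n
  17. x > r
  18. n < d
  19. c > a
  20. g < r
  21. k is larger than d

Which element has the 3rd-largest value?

x

The consecutive relations fix a unique order: a < c < n < d < k < s < g < r < x < m < f.
The 3rd largest is x.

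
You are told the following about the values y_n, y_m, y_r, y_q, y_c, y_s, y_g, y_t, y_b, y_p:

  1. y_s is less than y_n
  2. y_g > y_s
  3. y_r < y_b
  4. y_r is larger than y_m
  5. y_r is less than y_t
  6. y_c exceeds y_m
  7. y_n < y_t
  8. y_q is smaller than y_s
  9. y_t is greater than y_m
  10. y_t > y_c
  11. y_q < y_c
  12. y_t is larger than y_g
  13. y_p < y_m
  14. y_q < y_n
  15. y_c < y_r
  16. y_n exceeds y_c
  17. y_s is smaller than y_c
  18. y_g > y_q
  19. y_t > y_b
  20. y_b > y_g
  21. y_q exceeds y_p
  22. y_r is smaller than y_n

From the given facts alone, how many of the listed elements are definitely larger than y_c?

The elements the relations force above y_c are y_r, y_n, y_b, y_t — no chain reaches any other.
That is 4.

4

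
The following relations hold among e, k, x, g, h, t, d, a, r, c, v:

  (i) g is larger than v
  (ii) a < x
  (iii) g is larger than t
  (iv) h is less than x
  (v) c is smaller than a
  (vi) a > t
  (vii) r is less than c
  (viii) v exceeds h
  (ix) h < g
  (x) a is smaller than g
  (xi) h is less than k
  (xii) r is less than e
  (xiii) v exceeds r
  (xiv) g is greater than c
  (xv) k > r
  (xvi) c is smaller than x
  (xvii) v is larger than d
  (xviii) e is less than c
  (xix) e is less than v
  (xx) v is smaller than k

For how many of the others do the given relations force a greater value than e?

From e the given relations immediately reach c, v.
From those, a, x, g, k — 6 in total.
No other element is forced above e by the given relations, so the count is 6.

6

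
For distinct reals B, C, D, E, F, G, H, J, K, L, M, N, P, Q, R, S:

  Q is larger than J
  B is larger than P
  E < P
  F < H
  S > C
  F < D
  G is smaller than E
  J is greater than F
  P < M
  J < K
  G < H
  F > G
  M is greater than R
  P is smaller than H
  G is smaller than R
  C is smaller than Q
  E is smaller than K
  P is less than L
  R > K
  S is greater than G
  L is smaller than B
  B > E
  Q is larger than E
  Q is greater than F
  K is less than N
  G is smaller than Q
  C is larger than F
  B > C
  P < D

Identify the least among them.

E is not least since G < E; P is not least since E < P; F is not least since G < F; J is not least since F < J; C is not least since F < C; K is not least since J < K; H is not least since F < H; L is not least since P < L; S is not least since C < S; N is not least since K < N; R is not least since G < R; M is not least since R < M; B is not least since C < B; Q is not least since G < Q; D is not least since F < D.
Only G has nothing below it, so G is the least.

G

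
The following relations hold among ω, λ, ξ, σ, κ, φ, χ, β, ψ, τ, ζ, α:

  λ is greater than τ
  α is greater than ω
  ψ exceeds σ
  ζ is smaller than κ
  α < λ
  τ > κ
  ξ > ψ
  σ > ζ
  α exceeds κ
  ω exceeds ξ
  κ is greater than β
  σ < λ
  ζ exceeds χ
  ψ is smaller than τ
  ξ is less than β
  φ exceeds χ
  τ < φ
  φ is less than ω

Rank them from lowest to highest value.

The consecutive links are each given: χ < ζ; ζ < σ; σ < ψ; ψ < ξ; ξ < β; β < κ; κ < τ; τ < φ; φ < ω; ω < α; α < λ.

χ < ζ < σ < ψ < ξ < β < κ < τ < φ < ω < α < λ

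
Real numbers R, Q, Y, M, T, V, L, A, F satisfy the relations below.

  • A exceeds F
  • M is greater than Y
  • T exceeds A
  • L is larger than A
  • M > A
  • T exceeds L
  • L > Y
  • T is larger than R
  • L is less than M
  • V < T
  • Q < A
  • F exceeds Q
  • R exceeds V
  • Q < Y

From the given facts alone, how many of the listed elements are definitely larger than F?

4

The elements the relations force above F are A, L, M, T — no chain reaches any other.
That is 4.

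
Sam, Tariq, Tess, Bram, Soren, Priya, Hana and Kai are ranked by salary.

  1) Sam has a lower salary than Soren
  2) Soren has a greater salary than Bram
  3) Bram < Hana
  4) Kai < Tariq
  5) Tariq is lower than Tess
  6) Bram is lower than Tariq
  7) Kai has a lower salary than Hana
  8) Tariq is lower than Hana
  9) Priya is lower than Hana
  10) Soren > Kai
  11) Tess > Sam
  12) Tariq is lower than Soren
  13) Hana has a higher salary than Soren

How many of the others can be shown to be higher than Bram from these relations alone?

The elements the relations force above Bram are Tariq, Tess, Soren, Hana — no chain reaches any other.
That is 4.

4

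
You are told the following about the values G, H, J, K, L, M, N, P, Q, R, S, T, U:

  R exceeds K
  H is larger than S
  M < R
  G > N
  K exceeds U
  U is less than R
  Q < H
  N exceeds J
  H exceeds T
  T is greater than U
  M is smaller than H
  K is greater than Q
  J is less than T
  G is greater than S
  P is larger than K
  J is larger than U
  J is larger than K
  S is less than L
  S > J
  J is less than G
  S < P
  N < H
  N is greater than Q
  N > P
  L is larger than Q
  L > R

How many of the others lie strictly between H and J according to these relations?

The relations place J below H. An element lies strictly between them when it is forced above J and also forced below H.
Above J: {S, T, P, N, L, G}. Below H: {Q, U, M, K, S, T, P, N}.
Intersection: {S, T, P, N} — 4.

4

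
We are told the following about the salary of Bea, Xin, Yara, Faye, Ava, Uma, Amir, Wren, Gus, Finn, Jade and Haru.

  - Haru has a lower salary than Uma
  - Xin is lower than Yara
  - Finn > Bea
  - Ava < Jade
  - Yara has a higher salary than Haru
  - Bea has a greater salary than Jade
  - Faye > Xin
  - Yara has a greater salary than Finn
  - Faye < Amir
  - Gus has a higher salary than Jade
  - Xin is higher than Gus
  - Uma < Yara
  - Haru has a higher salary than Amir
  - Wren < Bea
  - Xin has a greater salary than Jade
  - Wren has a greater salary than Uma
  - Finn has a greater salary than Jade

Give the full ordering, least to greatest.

Ava < Jade < Gus < Xin < Faye < Amir < Haru < Uma < Wren < Bea < Finn < Yara

Nothing is placed below Ava, so it is least; from there Ava < Jade; Jade < Gus; Gus < Xin; Xin < Faye; Faye < Amir; Amir < Haru; Haru < Uma; Uma < Wren; Wren < Bea; Bea < Finn; Finn < Yara, each given directly.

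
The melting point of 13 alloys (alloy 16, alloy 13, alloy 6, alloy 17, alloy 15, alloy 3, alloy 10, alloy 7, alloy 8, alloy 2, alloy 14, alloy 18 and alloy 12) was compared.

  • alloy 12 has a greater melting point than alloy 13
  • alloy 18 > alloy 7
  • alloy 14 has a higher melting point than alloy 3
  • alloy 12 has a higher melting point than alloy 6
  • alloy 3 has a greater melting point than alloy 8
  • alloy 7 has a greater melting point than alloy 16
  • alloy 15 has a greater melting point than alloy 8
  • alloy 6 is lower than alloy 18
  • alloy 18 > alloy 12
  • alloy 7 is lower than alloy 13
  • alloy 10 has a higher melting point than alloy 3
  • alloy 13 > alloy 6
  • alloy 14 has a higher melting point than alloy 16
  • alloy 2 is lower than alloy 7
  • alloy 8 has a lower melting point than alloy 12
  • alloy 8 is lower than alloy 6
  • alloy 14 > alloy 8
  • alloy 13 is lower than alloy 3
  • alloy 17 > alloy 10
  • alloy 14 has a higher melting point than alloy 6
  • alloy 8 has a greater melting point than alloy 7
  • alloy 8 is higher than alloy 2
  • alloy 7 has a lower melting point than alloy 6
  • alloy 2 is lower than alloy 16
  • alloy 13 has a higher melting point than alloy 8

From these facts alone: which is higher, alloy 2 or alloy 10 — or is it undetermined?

alloy 10

Following the relations from alloy 2: alloy 2 < alloy 16 < alloy 7 < alloy 8 < alloy 6 < alloy 13 < alloy 3 < alloy 10.
So alloy 10 is higher.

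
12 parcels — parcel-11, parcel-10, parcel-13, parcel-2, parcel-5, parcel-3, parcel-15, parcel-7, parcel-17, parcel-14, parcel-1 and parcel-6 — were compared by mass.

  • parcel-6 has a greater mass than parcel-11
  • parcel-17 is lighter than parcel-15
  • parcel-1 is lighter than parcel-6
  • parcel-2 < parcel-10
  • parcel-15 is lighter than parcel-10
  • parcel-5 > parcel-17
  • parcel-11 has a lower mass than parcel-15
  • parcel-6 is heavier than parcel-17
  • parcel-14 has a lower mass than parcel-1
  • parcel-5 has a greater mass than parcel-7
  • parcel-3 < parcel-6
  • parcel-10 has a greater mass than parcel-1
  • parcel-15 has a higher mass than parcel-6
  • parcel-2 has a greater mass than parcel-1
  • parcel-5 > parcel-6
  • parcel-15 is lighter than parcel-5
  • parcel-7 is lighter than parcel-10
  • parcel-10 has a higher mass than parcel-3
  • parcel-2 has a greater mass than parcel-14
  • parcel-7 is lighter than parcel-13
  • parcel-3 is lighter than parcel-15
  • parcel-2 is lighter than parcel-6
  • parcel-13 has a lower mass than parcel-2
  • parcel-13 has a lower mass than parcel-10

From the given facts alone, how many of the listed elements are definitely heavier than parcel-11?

4

Directly above parcel-11: parcel-6, parcel-15.
One step further: parcel-5, parcel-10 (4 so far).
No other element is forced above parcel-11 by the given relations, so the count is 4.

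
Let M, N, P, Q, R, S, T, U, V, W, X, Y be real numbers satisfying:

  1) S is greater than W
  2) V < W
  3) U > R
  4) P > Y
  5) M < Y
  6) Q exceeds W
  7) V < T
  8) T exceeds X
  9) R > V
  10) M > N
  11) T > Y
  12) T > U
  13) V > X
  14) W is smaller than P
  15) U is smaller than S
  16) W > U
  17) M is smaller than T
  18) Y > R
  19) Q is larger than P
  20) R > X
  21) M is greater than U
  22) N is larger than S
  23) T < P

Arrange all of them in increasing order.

X < V < R < U < W < S < N < M < Y < T < P < Q

The consecutive links are each given: X < V; V < R; R < U; U < W; W < S; S < N; N < M; M < Y; Y < T; T < P; P < Q.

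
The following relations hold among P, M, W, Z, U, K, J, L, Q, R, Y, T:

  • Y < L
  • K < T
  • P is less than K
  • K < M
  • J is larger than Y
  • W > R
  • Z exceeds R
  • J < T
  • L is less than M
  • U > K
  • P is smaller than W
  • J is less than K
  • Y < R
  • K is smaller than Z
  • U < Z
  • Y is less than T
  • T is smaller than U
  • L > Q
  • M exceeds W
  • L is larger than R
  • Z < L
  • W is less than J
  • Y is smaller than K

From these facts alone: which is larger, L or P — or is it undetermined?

L

Following the relations from P: P < W < J < K < T < U < Z < L.
So L is larger.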